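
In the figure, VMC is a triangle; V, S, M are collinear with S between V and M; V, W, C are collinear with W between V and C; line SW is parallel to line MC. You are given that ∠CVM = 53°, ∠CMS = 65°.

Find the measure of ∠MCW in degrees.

∠MCW = 62°

1. ∠CMV = 65°  [S on ray MV]
2. ∠MCV = 62°  [△VMC]
3. ∠MCW = 62°  [W on ray CV]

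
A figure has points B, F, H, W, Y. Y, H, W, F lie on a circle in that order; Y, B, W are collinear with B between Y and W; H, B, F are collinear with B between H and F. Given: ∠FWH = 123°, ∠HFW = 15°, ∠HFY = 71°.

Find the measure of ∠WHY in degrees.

1. ∠HYW = 15°  [same arc HW]
2. ∠HWY = 71°  [same arc YH]
3. ∠WHY = 94°  [△YHW]

∠WHY = 94°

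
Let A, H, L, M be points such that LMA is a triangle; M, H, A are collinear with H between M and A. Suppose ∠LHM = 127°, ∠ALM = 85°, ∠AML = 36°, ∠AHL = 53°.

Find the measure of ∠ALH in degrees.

∠ALH = 68°

1. ∠LAM = 59°  [△LMA]
2. ∠HAL = 59°  [H on ray AM]
3. ∠ALH = 68°  [△LHA]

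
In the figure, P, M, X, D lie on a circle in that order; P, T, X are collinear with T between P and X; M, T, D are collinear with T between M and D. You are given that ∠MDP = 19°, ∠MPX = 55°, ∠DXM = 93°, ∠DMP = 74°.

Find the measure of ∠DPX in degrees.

1. ∠MDX = 55°  [same arc MX]
2. ∠DMX = 32°  [△MXD]
3. ∠DPX = 32°  [same arc XD]

∠DPX = 32°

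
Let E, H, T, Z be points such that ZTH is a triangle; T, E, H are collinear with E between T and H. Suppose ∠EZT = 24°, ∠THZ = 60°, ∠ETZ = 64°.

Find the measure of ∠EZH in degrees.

∠EZH = 32°

1. ∠TEZ = 92°  [△ZTE]
2. ∠EHZ = 60°  [E on ray HT]
3. ∠HEZ = 88°  [linear pair at E on TH]
4. ∠EZH = 32°  [△ZEH]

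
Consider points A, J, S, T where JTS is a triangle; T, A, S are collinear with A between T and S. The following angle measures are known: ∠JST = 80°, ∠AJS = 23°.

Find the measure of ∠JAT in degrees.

1. ∠ASJ = 80°  [A on ray ST]
2. ∠JAS = 77°  [△JAS]
3. ∠JAT = 103°  [linear pair at A on TS]

∠JAT = 103°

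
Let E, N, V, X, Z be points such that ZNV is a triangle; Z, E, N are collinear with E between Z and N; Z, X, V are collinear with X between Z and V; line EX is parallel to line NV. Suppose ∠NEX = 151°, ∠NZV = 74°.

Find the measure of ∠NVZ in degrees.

∠NVZ = 77°

1. ∠XEZ = 29°  [linear pair at E on ZN]
2. ∠EZX = 74°  [E on ZN, X on ZV]
3. ∠EXZ = 77°  [△ZEX]
4. ∠NVZ = 77°  [EX∥NV, corresponding at X]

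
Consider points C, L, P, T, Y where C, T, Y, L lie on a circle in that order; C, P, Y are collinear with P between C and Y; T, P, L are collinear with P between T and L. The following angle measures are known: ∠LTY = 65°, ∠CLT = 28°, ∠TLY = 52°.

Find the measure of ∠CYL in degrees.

∠CYL = 35°

1. ∠LCY = 65°  [same arc YL]
2. ∠CPL = 87°  [△CPL]
3. ∠LPY = 93°  [linear pair at P on CY]
4. ∠CYL = 35°  [△YPL]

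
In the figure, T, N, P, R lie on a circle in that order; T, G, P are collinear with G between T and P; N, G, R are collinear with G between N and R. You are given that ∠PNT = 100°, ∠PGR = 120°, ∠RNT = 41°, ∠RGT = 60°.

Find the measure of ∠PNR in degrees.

1. ∠NGT = 120°  [vertical angles at G]
2. ∠NTP = 19°  [△TGN]
3. ∠NGP = 60°  [vertical angles at G]
4. ∠NPT = 61°  [△TNP]
5. ∠PNR = 59°  [△NGP]

∠PNR = 59°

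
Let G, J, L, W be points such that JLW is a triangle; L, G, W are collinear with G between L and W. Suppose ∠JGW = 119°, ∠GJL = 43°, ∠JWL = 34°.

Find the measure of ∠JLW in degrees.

∠JLW = 76°

1. ∠JGL = 61°  [linear pair at G on LW]
2. ∠GLJ = 76°  [△JLG]
3. ∠JLW = 76°  [G on ray LW]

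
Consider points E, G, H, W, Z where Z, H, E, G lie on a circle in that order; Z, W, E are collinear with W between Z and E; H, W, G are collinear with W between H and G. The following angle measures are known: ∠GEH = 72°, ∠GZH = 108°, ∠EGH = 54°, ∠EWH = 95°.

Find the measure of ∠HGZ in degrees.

∠HGZ = 31°

1. ∠EHG = 54°  [△HEG]
2. ∠GWZ = 95°  [vertical angles at W]
3. ∠EZG = 54°  [same arc EG]
4. ∠HGZ = 31°  [△ZWG]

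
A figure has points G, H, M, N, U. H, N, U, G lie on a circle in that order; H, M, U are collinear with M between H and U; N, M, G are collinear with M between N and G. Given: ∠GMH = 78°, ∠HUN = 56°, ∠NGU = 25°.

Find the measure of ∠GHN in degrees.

1. ∠NMU = 78°  [vertical angles at M]
2. ∠GNU = 46°  [△NMU]
3. ∠GUN = 109°  [△NUG]
4. ∠GHN = 71°  [cyclic HNUG, opposite ∠H+∠U]

∠GHN = 71°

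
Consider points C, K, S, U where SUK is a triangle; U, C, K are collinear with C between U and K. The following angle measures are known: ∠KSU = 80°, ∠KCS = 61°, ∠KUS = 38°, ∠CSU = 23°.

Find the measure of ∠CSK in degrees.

∠CSK = 57°

1. ∠SKU = 62°  [△SUK]
2. ∠CKS = 62°  [C on ray KU]
3. ∠CSK = 57°  [△SCK]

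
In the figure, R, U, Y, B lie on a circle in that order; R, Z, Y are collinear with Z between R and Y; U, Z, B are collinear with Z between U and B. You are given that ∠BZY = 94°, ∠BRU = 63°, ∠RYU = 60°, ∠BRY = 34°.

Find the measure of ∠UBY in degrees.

1. ∠BYU = 117°  [cyclic RUYB, opposite ∠R+∠Y]
2. ∠BUY = 34°  [same arc YB]
3. ∠UBY = 29°  [△UYB]

∠UBY = 29°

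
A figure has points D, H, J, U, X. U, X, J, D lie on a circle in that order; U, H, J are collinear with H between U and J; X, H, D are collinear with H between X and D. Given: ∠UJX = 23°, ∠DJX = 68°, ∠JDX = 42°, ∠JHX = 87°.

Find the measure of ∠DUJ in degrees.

∠DUJ = 70°

1. ∠UDX = 23°  [same arc UX]
2. ∠DHU = 87°  [vertical angles at H]
3. ∠DUJ = 70°  [△UHD]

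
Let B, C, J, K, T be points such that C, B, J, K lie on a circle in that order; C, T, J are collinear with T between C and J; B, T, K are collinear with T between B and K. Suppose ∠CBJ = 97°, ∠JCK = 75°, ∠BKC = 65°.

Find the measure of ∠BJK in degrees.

1. ∠CKJ = 83°  [cyclic CBJK, opposite ∠B+∠K]
2. ∠CJK = 22°  [△CJK]
3. ∠CBK = 22°  [same arc CK]
4. ∠BCK = 93°  [△CBK]
5. ∠BJK = 87°  [cyclic CBJK, opposite ∠C+∠J]

∠BJK = 87°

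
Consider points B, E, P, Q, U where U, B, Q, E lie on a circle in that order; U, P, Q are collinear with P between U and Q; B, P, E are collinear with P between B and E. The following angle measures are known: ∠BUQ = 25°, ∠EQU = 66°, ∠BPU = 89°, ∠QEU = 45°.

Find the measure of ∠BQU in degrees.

∠BQU = 20°

1. ∠EUQ = 69°  [△UQE]
2. ∠BPQ = 91°  [linear pair at P on UQ]
3. ∠EBQ = 69°  [same arc QE]
4. ∠BQU = 20°  [△BPQ]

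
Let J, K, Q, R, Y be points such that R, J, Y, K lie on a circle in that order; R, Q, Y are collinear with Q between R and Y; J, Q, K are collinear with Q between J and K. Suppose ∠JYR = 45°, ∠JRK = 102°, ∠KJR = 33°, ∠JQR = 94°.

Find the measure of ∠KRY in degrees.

∠KRY = 49°

1. ∠JKR = 45°  [same arc RJ]
2. ∠KQY = 94°  [vertical angles at Q]
3. ∠KQR = 86°  [linear pair at Q on RY]
4. ∠KRY = 49°  [△RQK]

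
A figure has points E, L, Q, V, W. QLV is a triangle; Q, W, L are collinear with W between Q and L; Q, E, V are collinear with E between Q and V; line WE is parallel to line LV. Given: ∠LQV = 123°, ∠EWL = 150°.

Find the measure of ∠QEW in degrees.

∠QEW = 27°

1. ∠EQW = 123°  [W on QL, E on QV]
2. ∠EWQ = 30°  [linear pair at W on QL]
3. ∠QEW = 27°  [△QWE]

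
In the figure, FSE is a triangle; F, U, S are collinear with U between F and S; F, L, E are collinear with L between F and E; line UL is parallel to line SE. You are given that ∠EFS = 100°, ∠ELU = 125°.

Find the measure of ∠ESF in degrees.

∠ESF = 25°

1. ∠LFU = 100°  [U on FS, L on FE]
2. ∠FLU = 55°  [linear pair at L on FE]
3. ∠FUL = 25°  [△FUL]
4. ∠ESF = 25°  [UL∥SE, corresponding at U]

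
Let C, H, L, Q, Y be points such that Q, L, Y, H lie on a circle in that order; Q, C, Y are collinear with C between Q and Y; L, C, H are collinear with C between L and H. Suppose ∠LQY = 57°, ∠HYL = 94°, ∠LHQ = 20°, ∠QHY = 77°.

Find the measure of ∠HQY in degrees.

∠HQY = 29°

1. ∠LHY = 57°  [same arc LY]
2. ∠HLY = 29°  [△LYH]
3. ∠HQY = 29°  [same arc YH]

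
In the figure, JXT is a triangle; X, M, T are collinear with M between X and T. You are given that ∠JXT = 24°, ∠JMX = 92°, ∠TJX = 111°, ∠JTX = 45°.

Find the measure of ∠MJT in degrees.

1. ∠JMT = 88°  [linear pair at M on XT]
2. ∠JTM = 45°  [M on ray TX]
3. ∠MJT = 47°  [△JMT]

∠MJT = 47°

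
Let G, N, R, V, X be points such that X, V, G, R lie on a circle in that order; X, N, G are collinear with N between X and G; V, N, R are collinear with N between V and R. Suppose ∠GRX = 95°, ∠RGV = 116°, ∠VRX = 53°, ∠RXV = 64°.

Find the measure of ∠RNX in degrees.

∠RNX = 105°

1. ∠RVX = 63°  [△XVR]
2. ∠RGX = 63°  [same arc XR]
3. ∠GXR = 22°  [△XGR]
4. ∠RNX = 105°  [△XNR]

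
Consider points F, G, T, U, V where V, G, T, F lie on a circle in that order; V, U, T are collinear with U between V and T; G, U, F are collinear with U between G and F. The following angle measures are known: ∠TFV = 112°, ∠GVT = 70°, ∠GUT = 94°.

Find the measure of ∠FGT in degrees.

∠FGT = 44°

1. ∠TGV = 68°  [cyclic VGTF, opposite ∠G+∠F]
2. ∠GTV = 42°  [△VGT]
3. ∠FGT = 44°  [△GUT]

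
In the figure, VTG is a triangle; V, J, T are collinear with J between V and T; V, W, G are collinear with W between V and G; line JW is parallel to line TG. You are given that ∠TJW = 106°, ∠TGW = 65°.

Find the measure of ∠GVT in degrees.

∠GVT = 41°

1. ∠VJW = 74°  [linear pair at J on VT]
2. ∠TGV = 65°  [W on ray GV]
3. ∠GTV = 74°  [JW∥TG, corresponding at J]
4. ∠GVT = 41°  [△VTG]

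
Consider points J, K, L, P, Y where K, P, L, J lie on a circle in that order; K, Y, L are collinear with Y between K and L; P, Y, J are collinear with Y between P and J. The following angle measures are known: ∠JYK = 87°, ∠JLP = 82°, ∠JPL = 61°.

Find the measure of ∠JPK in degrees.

1. ∠LYP = 87°  [vertical angles at Y]
2. ∠LJP = 37°  [△PLJ]
3. ∠KYP = 93°  [linear pair at Y on KL]
4. ∠LKP = 37°  [same arc PL]
5. ∠JPK = 50°  [△KYP]

∠JPK = 50°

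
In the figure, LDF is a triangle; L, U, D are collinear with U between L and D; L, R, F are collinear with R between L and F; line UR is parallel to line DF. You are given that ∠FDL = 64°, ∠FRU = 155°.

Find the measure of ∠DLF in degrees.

1. ∠LUR = 64°  [UR∥DF, corresponding at U]
2. ∠LRU = 25°  [linear pair at R on LF]
3. ∠RLU = 91°  [△LUR]
4. ∠DLF = 91°  [U on LD, R on LF]

∠DLF = 91°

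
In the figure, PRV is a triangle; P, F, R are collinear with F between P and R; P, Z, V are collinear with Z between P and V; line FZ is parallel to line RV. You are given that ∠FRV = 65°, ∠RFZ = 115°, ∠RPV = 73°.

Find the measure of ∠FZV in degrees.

∠FZV = 138°

1. ∠PFZ = 65°  [linear pair at F on PR]
2. ∠FPZ = 73°  [F on PR, Z on PV]
3. ∠FZP = 42°  [△PFZ]
4. ∠FZV = 138°  [linear pair at Z on PV]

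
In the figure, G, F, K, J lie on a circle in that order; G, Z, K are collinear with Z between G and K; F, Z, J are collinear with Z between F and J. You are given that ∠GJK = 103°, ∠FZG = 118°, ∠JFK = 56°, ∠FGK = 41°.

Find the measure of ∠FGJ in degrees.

∠FGJ = 97°

1. ∠JZK = 118°  [vertical angles at Z]
2. ∠GFJ = 21°  [△GZF]
3. ∠JGK = 56°  [same arc KJ]
4. ∠GZJ = 62°  [linear pair at Z on GK]
5. ∠FJG = 62°  [△GZJ]
6. ∠FGJ = 97°  [△GFJ]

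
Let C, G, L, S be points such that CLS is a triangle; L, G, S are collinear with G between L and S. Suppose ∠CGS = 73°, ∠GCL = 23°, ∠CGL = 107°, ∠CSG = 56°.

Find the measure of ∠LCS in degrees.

∠LCS = 74°

1. ∠CLG = 50°  [△CLG]
2. ∠CSL = 56°  [G on ray SL]
3. ∠CLS = 50°  [G on ray LS]
4. ∠LCS = 74°  [△CLS]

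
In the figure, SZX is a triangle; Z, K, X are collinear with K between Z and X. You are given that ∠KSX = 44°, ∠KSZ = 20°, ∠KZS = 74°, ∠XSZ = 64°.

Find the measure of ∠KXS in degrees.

∠KXS = 42°

1. ∠SZX = 74°  [K on ray ZX]
2. ∠SXZ = 42°  [△SZX]
3. ∠KXS = 42°  [K on ray XZ]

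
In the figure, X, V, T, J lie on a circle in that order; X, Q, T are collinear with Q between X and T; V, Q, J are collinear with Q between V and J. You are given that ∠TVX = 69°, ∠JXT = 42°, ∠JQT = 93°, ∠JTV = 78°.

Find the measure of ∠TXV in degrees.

∠TXV = 60°

1. ∠TJX = 111°  [cyclic XVTJ, opposite ∠V+∠J]
2. ∠JTX = 27°  [△XTJ]
3. ∠VQX = 93°  [vertical angles at Q]
4. ∠JVX = 27°  [same arc XJ]
5. ∠TXV = 60°  [△XQV]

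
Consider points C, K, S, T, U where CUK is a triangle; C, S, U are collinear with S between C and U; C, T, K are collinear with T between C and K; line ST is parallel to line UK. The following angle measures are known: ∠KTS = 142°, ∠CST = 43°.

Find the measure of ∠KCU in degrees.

∠KCU = 99°

1. ∠CTS = 38°  [linear pair at T on CK]
2. ∠SCT = 99°  [△CST]
3. ∠KCU = 99°  [S on CU, T on CK]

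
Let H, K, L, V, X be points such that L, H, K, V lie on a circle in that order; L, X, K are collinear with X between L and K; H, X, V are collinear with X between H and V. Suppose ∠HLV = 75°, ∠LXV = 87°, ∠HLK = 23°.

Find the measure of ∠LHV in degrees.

∠LHV = 64°

1. ∠HXK = 87°  [vertical angles at X]
2. ∠HXL = 93°  [linear pair at X on LK]
3. ∠LHV = 64°  [△LXH]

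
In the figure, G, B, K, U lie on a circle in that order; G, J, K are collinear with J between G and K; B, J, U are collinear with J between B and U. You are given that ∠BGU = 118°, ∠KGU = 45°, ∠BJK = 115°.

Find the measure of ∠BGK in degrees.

1. ∠BKU = 62°  [cyclic GBKU, opposite ∠G+∠K]
2. ∠KBU = 45°  [same arc KU]
3. ∠BUK = 73°  [△BKU]
4. ∠BGK = 73°  [same arc BK]

∠BGK = 73°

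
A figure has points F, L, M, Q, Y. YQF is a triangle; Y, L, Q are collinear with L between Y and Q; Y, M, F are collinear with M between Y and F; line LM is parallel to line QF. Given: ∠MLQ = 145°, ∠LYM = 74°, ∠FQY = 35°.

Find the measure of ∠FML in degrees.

∠FML = 109°

1. ∠MLY = 35°  [linear pair at L on YQ]
2. ∠LMY = 71°  [△YLM]
3. ∠FML = 109°  [linear pair at M on YF]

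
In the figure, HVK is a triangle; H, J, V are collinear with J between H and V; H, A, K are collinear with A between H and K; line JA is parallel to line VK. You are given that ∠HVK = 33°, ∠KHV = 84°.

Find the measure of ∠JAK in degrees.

1. ∠HKV = 63°  [△HVK]
2. ∠HAJ = 63°  [JA∥VK, corresponding at A]
3. ∠JAK = 117°  [linear pair at A on HK]

∠JAK = 117°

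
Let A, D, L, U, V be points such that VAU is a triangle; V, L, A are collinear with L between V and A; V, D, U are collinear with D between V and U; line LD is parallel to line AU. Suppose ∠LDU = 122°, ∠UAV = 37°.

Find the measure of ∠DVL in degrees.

∠DVL = 85°

1. ∠LDV = 58°  [linear pair at D on VU]
2. ∠DLV = 37°  [LD∥AU, corresponding at L]
3. ∠DVL = 85°  [△VLD]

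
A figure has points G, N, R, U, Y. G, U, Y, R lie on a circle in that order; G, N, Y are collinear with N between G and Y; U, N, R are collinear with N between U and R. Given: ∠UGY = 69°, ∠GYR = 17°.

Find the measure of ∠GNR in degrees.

1. ∠URY = 69°  [same arc UY]
2. ∠RNY = 94°  [△YNR]
3. ∠GNR = 86°  [linear pair at N on GY]

∠GNR = 86°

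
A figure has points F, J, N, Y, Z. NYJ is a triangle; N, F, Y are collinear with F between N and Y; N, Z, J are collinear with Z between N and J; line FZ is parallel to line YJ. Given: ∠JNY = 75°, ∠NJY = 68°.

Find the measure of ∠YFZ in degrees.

∠YFZ = 143°

1. ∠JYN = 37°  [△NYJ]
2. ∠NFZ = 37°  [FZ∥YJ, corresponding at F]
3. ∠YFZ = 143°  [linear pair at F on NY]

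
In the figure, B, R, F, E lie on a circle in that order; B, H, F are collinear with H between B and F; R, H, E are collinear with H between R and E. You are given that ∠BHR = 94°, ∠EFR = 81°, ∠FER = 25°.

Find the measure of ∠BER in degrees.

∠BER = 20°

1. ∠EHF = 94°  [vertical angles at H]
2. ∠ERF = 74°  [△RFE]
3. ∠BHE = 86°  [linear pair at H on BF]
4. ∠EBF = 74°  [same arc FE]
5. ∠BER = 20°  [△BHE]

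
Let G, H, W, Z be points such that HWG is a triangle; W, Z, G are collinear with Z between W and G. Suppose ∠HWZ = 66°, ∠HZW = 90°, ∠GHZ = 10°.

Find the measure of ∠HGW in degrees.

1. ∠GZH = 90°  [linear pair at Z on WG]
2. ∠HGZ = 80°  [△HZG]
3. ∠HGW = 80°  [Z on ray GW]

∠HGW = 80°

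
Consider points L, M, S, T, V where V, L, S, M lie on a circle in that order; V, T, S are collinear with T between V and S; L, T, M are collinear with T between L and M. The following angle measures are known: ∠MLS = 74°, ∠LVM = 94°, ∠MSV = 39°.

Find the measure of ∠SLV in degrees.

1. ∠MVS = 74°  [same arc SM]
2. ∠SMV = 67°  [△VSM]
3. ∠SLV = 113°  [cyclic VLSM, opposite ∠L+∠M]

∠SLV = 113°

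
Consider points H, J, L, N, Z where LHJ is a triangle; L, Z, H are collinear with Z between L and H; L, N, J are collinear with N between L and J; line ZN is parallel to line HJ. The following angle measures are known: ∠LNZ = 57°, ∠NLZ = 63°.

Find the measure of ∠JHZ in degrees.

∠JHZ = 60°

1. ∠LZN = 60°  [△LZN]
2. ∠HZN = 120°  [linear pair at Z on LH]
3. ∠JHZ = 60°  [ZN∥HJ, co-interior at H–Z]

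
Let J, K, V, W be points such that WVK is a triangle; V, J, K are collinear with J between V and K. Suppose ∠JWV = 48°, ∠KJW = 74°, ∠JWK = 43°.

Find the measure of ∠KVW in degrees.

1. ∠VJW = 106°  [linear pair at J on VK]
2. ∠JVW = 26°  [△WVJ]
3. ∠KVW = 26°  [J on ray VK]

∠KVW = 26°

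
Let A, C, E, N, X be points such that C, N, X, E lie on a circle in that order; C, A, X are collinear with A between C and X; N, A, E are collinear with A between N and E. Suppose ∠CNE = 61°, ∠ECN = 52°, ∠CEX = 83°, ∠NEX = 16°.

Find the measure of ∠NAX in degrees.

∠NAX = 77°

1. ∠CEN = 67°  [△CNE]
2. ∠EXN = 128°  [cyclic CNXE, opposite ∠C+∠X]
3. ∠ENX = 36°  [△NXE]
4. ∠CXN = 67°  [same arc CN]
5. ∠NAX = 77°  [△NAX]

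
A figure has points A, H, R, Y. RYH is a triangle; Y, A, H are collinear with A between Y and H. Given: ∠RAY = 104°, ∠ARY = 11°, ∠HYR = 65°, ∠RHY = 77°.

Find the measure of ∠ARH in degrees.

1. ∠HAR = 76°  [linear pair at A on YH]
2. ∠AHR = 77°  [A on ray HY]
3. ∠ARH = 27°  [△RAH]

∠ARH = 27°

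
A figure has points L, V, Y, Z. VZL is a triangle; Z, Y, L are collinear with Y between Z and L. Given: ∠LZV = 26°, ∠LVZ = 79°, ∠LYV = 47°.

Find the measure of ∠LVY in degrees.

∠LVY = 58°

1. ∠VLZ = 75°  [△VZL]
2. ∠VLY = 75°  [Y on ray LZ]
3. ∠LVY = 58°  [△VYL]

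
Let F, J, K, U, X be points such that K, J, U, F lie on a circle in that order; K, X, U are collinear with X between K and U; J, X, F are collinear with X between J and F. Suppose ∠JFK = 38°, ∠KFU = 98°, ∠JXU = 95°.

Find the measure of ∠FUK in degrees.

∠FUK = 35°

1. ∠JUK = 38°  [same arc KJ]
2. ∠KJU = 82°  [cyclic KJUF, opposite ∠J+∠F]
3. ∠FXK = 95°  [vertical angles at X]
4. ∠JKU = 60°  [△KJU]
5. ∠FXU = 85°  [linear pair at X on KU]
6. ∠JFU = 60°  [same arc JU]
7. ∠FUK = 35°  [△UXF]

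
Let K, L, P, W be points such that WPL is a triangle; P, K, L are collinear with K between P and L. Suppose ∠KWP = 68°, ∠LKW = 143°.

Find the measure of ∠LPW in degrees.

1. ∠PKW = 37°  [linear pair at K on PL]
2. ∠KPW = 75°  [△WPK]
3. ∠LPW = 75°  [K on ray PL]

∠LPW = 75°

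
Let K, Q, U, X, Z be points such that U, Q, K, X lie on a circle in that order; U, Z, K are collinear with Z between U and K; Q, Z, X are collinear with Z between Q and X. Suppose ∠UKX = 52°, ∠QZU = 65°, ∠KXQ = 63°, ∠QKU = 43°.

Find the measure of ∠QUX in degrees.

∠QUX = 85°

1. ∠UQX = 52°  [same arc UX]
2. ∠QXU = 43°  [same arc UQ]
3. ∠QUX = 85°  [△UQX]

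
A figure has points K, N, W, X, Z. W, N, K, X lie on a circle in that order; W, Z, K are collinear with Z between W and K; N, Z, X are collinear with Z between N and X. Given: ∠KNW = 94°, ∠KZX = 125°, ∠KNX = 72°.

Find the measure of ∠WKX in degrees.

1. ∠KXW = 86°  [cyclic WNKX, opposite ∠N+∠X]
2. ∠KWX = 72°  [same arc KX]
3. ∠WKX = 22°  [△WKX]

∠WKX = 22°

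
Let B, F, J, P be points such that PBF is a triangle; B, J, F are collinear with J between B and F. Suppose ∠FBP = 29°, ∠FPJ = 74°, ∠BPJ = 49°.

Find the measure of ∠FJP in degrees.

∠FJP = 78°

1. ∠JBP = 29°  [J on ray BF]
2. ∠BJP = 102°  [△PBJ]
3. ∠FJP = 78°  [linear pair at J on BF]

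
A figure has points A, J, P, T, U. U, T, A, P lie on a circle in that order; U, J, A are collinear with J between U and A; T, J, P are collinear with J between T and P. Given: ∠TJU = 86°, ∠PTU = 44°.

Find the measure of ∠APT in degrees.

∠APT = 50°

1. ∠AJP = 86°  [vertical angles at J]
2. ∠PAU = 44°  [same arc UP]
3. ∠APT = 50°  [△AJP]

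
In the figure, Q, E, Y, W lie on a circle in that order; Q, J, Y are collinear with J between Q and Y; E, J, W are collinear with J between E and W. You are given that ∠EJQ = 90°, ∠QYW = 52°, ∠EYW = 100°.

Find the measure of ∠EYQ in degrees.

1. ∠WJY = 90°  [vertical angles at J]
2. ∠EJY = 90°  [linear pair at J on QY]
3. ∠EWY = 38°  [△YJW]
4. ∠WEY = 42°  [△EYW]
5. ∠EYQ = 48°  [△EJY]

∠EYQ = 48°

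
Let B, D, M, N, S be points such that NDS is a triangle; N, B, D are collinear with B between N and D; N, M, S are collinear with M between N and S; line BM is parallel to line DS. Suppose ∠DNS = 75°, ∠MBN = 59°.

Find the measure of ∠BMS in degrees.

1. ∠BNM = 75°  [B on ND, M on NS]
2. ∠BMN = 46°  [△NBM]
3. ∠BMS = 134°  [linear pair at M on NS]

∠BMS = 134°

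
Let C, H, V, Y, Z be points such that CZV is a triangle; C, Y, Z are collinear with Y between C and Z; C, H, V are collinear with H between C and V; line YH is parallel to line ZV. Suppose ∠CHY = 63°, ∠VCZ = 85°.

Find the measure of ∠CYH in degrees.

∠CYH = 32°

1. ∠CVZ = 63°  [YH∥ZV, corresponding at H]
2. ∠CZV = 32°  [△CZV]
3. ∠CYH = 32°  [YH∥ZV, corresponding at Y]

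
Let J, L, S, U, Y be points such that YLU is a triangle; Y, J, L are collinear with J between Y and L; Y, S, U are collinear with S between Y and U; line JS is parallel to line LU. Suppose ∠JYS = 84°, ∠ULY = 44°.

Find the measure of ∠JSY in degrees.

∠JSY = 52°

1. ∠LYU = 84°  [J on YL, S on YU]
2. ∠LUY = 52°  [△YLU]
3. ∠JSY = 52°  [JS∥LU, corresponding at S]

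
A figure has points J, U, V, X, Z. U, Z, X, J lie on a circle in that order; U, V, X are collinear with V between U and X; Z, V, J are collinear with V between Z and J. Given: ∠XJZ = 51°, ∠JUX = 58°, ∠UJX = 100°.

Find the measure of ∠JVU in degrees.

1. ∠XUZ = 51°  [same arc ZX]
2. ∠JZX = 58°  [same arc XJ]
3. ∠UZX = 80°  [cyclic UZXJ, opposite ∠Z+∠J]
4. ∠UXZ = 49°  [△UZX]
5. ∠XVZ = 73°  [△ZVX]
6. ∠JVU = 73°  [vertical angles at V]

∠JVU = 73°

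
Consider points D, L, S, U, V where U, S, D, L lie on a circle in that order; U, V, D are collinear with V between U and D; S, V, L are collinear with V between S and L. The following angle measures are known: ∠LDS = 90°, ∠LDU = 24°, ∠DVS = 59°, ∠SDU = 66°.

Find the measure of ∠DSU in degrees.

∠DSU = 79°

1. ∠LSU = 24°  [same arc UL]
2. ∠SVU = 121°  [linear pair at V on UD]
3. ∠DUS = 35°  [△UVS]
4. ∠DSU = 79°  [△USD]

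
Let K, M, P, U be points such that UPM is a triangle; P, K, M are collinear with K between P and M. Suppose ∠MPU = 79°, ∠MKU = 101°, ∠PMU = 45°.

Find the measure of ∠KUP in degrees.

∠KUP = 22°

1. ∠KPU = 79°  [K on ray PM]
2. ∠PKU = 79°  [linear pair at K on PM]
3. ∠KUP = 22°  [△UPK]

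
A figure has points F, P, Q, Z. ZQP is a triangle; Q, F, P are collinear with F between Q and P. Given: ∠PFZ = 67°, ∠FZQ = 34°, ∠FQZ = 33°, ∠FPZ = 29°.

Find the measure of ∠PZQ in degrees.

∠PZQ = 118°

1. ∠PQZ = 33°  [F on ray QP]
2. ∠QPZ = 29°  [F on ray PQ]
3. ∠PZQ = 118°  [△ZQP]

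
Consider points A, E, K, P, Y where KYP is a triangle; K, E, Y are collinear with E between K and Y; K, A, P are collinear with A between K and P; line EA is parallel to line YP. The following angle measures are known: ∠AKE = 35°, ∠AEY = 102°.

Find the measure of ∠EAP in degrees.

1. ∠AEK = 78°  [linear pair at E on KY]
2. ∠EAK = 67°  [△KEA]
3. ∠EAP = 113°  [linear pair at A on KP]

∠EAP = 113°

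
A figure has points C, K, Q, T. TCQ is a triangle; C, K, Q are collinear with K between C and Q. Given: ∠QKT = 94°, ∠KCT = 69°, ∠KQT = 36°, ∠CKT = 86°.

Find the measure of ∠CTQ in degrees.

∠CTQ = 75°

1. ∠QCT = 69°  [K on ray CQ]
2. ∠CQT = 36°  [K on ray QC]
3. ∠CTQ = 75°  [△TCQ]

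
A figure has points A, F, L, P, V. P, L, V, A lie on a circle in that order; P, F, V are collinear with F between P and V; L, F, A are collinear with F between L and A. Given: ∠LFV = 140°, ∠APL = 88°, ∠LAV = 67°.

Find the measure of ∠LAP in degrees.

1. ∠LFP = 40°  [linear pair at F on PV]
2. ∠LPV = 67°  [same arc LV]
3. ∠ALP = 73°  [△PFL]
4. ∠LAP = 19°  [△PLA]

∠LAP = 19°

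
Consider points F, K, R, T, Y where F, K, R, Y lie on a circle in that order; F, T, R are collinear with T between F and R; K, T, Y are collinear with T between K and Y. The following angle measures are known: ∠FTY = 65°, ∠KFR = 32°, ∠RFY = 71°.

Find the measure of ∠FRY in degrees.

1. ∠RTY = 115°  [linear pair at T on FR]
2. ∠KYR = 32°  [same arc KR]
3. ∠FRY = 33°  [△RTY]

∠FRY = 33°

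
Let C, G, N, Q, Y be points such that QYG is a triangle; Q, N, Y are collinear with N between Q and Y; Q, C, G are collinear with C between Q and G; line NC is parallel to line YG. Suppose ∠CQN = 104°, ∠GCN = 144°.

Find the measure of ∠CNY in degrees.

1. ∠NCQ = 36°  [linear pair at C on QG]
2. ∠CNQ = 40°  [△QNC]
3. ∠CNY = 140°  [linear pair at N on QY]

∠CNY = 140°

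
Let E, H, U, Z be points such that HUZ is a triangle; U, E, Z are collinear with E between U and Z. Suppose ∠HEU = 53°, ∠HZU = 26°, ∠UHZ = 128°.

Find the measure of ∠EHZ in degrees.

1. ∠HEZ = 127°  [linear pair at E on UZ]
2. ∠EZH = 26°  [E on ray ZU]
3. ∠EHZ = 27°  [△HEZ]

∠EHZ = 27°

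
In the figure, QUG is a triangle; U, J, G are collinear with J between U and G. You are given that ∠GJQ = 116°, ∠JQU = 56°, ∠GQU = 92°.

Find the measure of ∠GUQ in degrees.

∠GUQ = 60°

1. ∠QJU = 64°  [linear pair at J on UG]
2. ∠JUQ = 60°  [△QUJ]
3. ∠GUQ = 60°  [J on ray UG]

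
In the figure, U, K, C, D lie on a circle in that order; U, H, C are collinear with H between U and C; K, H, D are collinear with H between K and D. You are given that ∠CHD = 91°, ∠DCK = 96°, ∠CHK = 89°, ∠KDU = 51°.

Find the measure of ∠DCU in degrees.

1. ∠DUK = 84°  [cyclic UKCD, opposite ∠U+∠C]
2. ∠DKU = 45°  [△UKD]
3. ∠DCU = 45°  [same arc UD]

∠DCU = 45°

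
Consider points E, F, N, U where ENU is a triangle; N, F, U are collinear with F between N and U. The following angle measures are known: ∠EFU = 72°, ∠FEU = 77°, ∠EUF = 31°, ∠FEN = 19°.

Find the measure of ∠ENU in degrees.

∠ENU = 53°

1. ∠EFN = 108°  [linear pair at F on NU]
2. ∠ENF = 53°  [△ENF]
3. ∠ENU = 53°  [F on ray NU]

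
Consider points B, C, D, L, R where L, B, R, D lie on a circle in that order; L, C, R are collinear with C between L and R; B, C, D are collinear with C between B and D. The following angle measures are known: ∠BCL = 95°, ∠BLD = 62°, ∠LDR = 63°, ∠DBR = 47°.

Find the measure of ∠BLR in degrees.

1. ∠BCR = 85°  [linear pair at C on LR]
2. ∠LBR = 117°  [cyclic LBRD, opposite ∠B+∠D]
3. ∠BRL = 48°  [△BCR]
4. ∠BLR = 15°  [△LBR]

∠BLR = 15°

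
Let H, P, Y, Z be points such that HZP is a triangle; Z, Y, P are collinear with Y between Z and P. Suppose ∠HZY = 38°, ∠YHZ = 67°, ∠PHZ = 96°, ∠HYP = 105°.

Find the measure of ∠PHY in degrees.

∠PHY = 29°

1. ∠HZP = 38°  [Y on ray ZP]
2. ∠HPZ = 46°  [△HZP]
3. ∠HPY = 46°  [Y on ray PZ]
4. ∠PHY = 29°  [△HYP]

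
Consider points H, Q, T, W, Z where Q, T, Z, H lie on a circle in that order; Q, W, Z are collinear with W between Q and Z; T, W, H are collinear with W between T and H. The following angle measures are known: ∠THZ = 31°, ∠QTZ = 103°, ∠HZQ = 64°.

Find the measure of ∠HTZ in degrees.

1. ∠QHZ = 77°  [cyclic QTZH, opposite ∠T+∠H]
2. ∠HQZ = 39°  [△QZH]
3. ∠HTZ = 39°  [same arc ZH]

∠HTZ = 39°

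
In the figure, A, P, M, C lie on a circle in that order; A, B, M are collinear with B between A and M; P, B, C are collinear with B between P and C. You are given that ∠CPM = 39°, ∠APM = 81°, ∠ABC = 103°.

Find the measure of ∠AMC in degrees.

1. ∠CAM = 39°  [same arc MC]
2. ∠ACM = 99°  [cyclic APMC, opposite ∠P+∠C]
3. ∠AMC = 42°  [△AMC]

∠AMC = 42°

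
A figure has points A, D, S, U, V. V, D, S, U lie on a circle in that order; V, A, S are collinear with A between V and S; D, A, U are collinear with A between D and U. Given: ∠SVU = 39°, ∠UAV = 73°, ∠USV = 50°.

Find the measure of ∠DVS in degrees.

∠DVS = 23°

1. ∠DAS = 73°  [vertical angles at A]
2. ∠UDV = 50°  [same arc VU]
3. ∠DAV = 107°  [linear pair at A on VS]
4. ∠DVS = 23°  [△VAD]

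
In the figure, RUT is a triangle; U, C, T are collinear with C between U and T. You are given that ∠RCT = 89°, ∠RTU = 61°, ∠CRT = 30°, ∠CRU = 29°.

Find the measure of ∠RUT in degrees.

∠RUT = 60°

1. ∠RCU = 91°  [linear pair at C on UT]
2. ∠CUR = 60°  [△RUC]
3. ∠RUT = 60°  [C on ray UT]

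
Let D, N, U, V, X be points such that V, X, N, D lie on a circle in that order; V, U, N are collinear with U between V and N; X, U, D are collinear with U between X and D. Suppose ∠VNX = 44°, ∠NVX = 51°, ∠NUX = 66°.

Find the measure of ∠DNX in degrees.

1. ∠DXN = 70°  [△XUN]
2. ∠NDX = 51°  [same arc XN]
3. ∠DNX = 59°  [△XND]

∠DNX = 59°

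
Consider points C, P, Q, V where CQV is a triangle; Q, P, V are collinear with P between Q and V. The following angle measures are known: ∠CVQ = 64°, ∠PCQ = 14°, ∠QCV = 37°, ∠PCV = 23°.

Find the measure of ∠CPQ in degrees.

∠CPQ = 87°

1. ∠CVP = 64°  [P on ray VQ]
2. ∠CPV = 93°  [△CPV]
3. ∠CPQ = 87°  [linear pair at P on QV]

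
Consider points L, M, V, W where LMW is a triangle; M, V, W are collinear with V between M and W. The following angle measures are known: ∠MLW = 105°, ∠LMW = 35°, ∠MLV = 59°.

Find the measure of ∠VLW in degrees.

∠VLW = 46°

1. ∠LWM = 40°  [△LMW]
2. ∠LMV = 35°  [V on ray MW]
3. ∠LVM = 86°  [△LMV]
4. ∠LWV = 40°  [V on ray WM]
5. ∠LVW = 94°  [linear pair at V on MW]
6. ∠VLW = 46°  [△LVW]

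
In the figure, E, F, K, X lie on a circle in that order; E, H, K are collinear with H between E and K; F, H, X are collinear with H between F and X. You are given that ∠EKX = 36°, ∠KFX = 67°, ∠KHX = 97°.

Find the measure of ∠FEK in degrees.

1. ∠EFX = 36°  [same arc EX]
2. ∠EHF = 97°  [vertical angles at H]
3. ∠FEK = 47°  [△EHF]

∠FEK = 47°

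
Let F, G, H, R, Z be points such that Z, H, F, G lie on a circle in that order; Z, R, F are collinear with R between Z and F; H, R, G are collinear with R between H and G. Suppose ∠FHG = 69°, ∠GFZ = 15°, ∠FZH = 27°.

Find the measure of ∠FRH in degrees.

∠FRH = 42°

1. ∠GHZ = 15°  [same arc ZG]
2. ∠HRZ = 138°  [△ZRH]
3. ∠FRH = 42°  [linear pair at R on ZF]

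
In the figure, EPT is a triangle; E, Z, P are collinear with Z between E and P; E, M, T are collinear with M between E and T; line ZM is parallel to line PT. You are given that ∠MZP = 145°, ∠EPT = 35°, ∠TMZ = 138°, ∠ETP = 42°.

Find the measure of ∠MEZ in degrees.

∠MEZ = 103°

1. ∠EZM = 35°  [linear pair at Z on EP]
2. ∠EMZ = 42°  [linear pair at M on ET]
3. ∠MEZ = 103°  [△EZM]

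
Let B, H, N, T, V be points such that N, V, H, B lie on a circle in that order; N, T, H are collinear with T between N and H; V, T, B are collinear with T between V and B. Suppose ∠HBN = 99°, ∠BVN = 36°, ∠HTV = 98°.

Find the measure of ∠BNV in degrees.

1. ∠BHN = 36°  [same arc NB]
2. ∠BTN = 98°  [vertical angles at T]
3. ∠BNH = 45°  [△NHB]
4. ∠NBV = 37°  [△NTB]
5. ∠BNV = 107°  [△NVB]

∠BNV = 107°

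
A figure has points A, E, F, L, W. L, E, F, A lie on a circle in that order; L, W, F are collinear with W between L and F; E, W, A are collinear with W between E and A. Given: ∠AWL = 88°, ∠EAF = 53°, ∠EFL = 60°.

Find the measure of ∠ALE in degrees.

1. ∠EWF = 88°  [vertical angles at W]
2. ∠ELF = 53°  [same arc EF]
3. ∠EAL = 60°  [same arc LE]
4. ∠EWL = 92°  [linear pair at W on LF]
5. ∠AEL = 35°  [△LWE]
6. ∠ALE = 85°  [△LEA]

∠ALE = 85°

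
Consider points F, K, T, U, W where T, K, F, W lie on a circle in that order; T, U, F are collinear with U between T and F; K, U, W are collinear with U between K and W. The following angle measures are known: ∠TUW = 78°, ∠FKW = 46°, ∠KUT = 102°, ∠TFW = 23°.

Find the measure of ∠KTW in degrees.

1. ∠FTW = 46°  [same arc FW]
2. ∠TKW = 23°  [same arc TW]
3. ∠KWT = 56°  [△TUW]
4. ∠KTW = 101°  [△TKW]

∠KTW = 101°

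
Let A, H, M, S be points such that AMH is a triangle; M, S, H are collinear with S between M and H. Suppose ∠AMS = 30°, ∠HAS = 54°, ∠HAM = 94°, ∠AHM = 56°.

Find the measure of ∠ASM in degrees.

∠ASM = 110°

1. ∠AHS = 56°  [S on ray HM]
2. ∠ASH = 70°  [△ASH]
3. ∠ASM = 110°  [linear pair at S on MH]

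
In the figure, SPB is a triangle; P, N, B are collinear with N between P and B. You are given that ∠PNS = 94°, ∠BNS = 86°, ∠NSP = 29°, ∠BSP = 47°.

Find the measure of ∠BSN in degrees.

1. ∠NPS = 57°  [△SPN]
2. ∠BPS = 57°  [N on ray PB]
3. ∠PBS = 76°  [△SPB]
4. ∠NBS = 76°  [N on ray BP]
5. ∠BSN = 18°  [△SNB]

∠BSN = 18°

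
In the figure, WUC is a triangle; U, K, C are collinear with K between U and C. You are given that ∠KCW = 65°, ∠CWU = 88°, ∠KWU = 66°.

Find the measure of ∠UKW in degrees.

∠UKW = 87°

1. ∠UCW = 65°  [K on ray CU]
2. ∠CUW = 27°  [△WUC]
3. ∠KUW = 27°  [K on ray UC]
4. ∠UKW = 87°  [△WUK]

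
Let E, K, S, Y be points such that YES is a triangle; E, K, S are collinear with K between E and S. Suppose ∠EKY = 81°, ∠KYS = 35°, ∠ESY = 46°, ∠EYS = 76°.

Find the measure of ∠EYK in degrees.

∠EYK = 41°

1. ∠SEY = 58°  [△YES]
2. ∠KEY = 58°  [K on ray ES]
3. ∠EYK = 41°  [△YEK]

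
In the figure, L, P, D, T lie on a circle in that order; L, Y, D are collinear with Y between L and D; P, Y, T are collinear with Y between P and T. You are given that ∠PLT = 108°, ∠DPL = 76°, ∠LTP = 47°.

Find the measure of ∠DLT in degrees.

1. ∠LPT = 25°  [△LPT]
2. ∠DTL = 104°  [cyclic LPDT, opposite ∠P+∠T]
3. ∠LDT = 25°  [same arc LT]
4. ∠DLT = 51°  [△LDT]

∠DLT = 51°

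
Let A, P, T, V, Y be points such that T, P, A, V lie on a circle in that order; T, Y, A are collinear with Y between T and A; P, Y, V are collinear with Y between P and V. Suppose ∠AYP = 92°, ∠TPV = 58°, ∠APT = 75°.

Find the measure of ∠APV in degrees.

1. ∠PYT = 88°  [linear pair at Y on TA]
2. ∠ATP = 34°  [△TYP]
3. ∠PAT = 71°  [△TPA]
4. ∠APV = 17°  [△PYA]

∠APV = 17°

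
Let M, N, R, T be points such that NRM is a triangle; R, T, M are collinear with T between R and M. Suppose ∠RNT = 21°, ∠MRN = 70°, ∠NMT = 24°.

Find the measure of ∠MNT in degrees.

1. ∠NRT = 70°  [T on ray RM]
2. ∠NTR = 89°  [△NRT]
3. ∠MTN = 91°  [linear pair at T on RM]
4. ∠MNT = 65°  [△NTM]

∠MNT = 65°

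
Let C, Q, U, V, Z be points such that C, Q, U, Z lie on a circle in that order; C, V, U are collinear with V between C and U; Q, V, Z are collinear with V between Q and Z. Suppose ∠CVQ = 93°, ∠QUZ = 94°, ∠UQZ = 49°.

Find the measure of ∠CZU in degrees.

∠CZU = 81°

1. ∠UVZ = 93°  [vertical angles at V]
2. ∠QZU = 37°  [△QUZ]
3. ∠UCZ = 49°  [same arc UZ]
4. ∠CUZ = 50°  [△UVZ]
5. ∠CZU = 81°  [△CUZ]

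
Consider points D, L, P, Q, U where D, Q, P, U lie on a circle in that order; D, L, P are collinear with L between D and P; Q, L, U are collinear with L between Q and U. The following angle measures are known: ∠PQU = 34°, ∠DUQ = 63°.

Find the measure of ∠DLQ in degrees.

1. ∠DPQ = 63°  [same arc DQ]
2. ∠PLQ = 83°  [△QLP]
3. ∠DLQ = 97°  [linear pair at L on DP]

∠DLQ = 97°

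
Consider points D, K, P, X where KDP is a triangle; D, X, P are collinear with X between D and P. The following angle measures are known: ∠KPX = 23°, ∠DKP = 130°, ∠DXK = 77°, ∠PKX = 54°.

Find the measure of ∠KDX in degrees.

1. ∠DPK = 23°  [X on ray PD]
2. ∠KDP = 27°  [△KDP]
3. ∠KDX = 27°  [X on ray DP]

∠KDX = 27°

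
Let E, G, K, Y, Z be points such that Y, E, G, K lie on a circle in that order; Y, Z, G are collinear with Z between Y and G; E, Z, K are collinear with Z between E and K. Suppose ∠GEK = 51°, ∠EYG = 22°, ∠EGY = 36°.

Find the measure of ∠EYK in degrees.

∠EYK = 73°

1. ∠EKG = 22°  [same arc EG]
2. ∠EGK = 107°  [△EGK]
3. ∠EYK = 73°  [cyclic YEGK, opposite ∠Y+∠G]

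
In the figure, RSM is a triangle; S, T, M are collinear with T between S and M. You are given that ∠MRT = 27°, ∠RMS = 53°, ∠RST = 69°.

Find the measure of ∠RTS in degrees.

1. ∠RMT = 53°  [T on ray MS]
2. ∠MTR = 100°  [△RTM]
3. ∠RTS = 80°  [linear pair at T on SM]

∠RTS = 80°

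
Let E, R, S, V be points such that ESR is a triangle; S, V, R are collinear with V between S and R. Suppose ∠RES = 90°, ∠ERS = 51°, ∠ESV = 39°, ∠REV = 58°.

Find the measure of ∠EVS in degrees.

∠EVS = 109°

1. ∠ERV = 51°  [V on ray RS]
2. ∠EVR = 71°  [△EVR]
3. ∠EVS = 109°  [linear pair at V on SR]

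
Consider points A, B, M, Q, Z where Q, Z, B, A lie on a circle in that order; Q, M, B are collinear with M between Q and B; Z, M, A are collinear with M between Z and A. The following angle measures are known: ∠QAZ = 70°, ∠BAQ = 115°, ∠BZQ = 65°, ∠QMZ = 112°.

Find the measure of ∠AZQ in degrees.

1. ∠QBZ = 70°  [same arc QZ]
2. ∠BQZ = 45°  [△QZB]
3. ∠AZQ = 23°  [△QMZ]

∠AZQ = 23°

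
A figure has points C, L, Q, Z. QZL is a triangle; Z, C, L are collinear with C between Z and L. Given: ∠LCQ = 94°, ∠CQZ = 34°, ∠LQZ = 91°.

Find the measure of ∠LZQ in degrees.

1. ∠QCZ = 86°  [linear pair at C on ZL]
2. ∠CZQ = 60°  [△QZC]
3. ∠LZQ = 60°  [C on ray ZL]

∠LZQ = 60°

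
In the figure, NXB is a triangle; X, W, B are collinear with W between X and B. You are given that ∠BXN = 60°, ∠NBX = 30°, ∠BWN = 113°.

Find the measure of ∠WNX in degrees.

1. ∠NXW = 60°  [W on ray XB]
2. ∠NWX = 67°  [linear pair at W on XB]
3. ∠WNX = 53°  [△NXW]

∠WNX = 53°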